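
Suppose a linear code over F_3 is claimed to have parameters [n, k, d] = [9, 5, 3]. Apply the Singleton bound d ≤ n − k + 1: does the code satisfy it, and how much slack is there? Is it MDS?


Singleton RHS = n − k + 1 = 5, slack = 2, bound satisfied, not MDS.

Singleton bound: d ≤ n − k + 1.
Here n = 9, k = 5, so n − k + 1 = 5.
Given d = 3, check d ≤ 5: YES.
Slack = (n − k + 1) − d = 2.
The code is NOT MDS (slack = 2 > 0).
Description: the claimed parameters are [9, 5, 3]_3; such a code would be non-MDS.


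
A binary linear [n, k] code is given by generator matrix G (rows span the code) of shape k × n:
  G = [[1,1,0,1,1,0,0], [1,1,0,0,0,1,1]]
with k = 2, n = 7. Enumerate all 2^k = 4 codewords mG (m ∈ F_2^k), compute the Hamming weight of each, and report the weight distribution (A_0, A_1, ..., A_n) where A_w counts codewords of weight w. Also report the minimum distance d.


Weight distribution: A_0 = 1, A_4 = 3. Minimum distance d = 4.

Enumerate all 2^2 = 4 messages m ∈ F_2^2.
For each, compute codeword c = mG in F_2^7, then tally its weight.
  m = 00 → c = 0000000, weight = 0.
  m = 10 → c = 1101100, weight = 4.
  m = 01 → c = 1100011, weight = 4.
  m = 11 → c = 0001111, weight = 4.
Tally weights:
  weight 0: 1 codewords.
  weight 4: 3 codewords.
Minimum distance d = smallest w > 0 with A_w > 0 = 4.
Sanity: Σ A_w = 4 = 2^2 = 4 ✓.


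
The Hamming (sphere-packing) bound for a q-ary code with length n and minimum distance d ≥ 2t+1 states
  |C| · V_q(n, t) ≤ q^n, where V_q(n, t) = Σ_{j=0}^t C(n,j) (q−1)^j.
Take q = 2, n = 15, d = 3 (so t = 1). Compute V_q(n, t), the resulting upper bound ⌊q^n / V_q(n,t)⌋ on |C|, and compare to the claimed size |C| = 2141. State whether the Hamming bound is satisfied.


V_q(n, t) = 16, q^n = 32768, Hamming bound = 2048, |C| = 2141 > bound (violated).

Step 1: Compute V_q(n, t) = Σ_{j=0}^1 C(n, j) (q−1)^j.
  j = 0: C(15,0)·(1)^0 = 1·1 = 1.
  j = 1: C(15,1)·(1)^1 = 15·1 = 15.
  V_q(n, t) = 1 + 15 = 16.
Step 2: q^n = 2^15 = 32768.
Step 3: Hamming bound ⌊q^n / V_q(n,t)⌋ = ⌊32768/16⌋ = 2048.
Step 4: Compare |C| = 2141 to 2048: violated.
The claimed |C| lies above the Hamming bound, so no 2-ary code of length 15 with d ≥ 3 can have 2141 codewords.


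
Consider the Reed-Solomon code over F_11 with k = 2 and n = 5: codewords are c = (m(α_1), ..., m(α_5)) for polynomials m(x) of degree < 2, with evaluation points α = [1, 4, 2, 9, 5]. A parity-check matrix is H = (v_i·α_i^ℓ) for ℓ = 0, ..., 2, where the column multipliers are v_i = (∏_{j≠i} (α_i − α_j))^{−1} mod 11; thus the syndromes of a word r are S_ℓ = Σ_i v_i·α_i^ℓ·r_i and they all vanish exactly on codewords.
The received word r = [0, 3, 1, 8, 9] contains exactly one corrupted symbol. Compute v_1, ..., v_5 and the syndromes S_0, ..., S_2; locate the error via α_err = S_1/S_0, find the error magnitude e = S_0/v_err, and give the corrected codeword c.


S = (7, 2, 10), error at position 5, error magnitude e = 5, c = [0, 3, 1, 8, 4].

Step 1: column multipliers v_i = (∏_{j≠i}(α_i − α_j))^{−1} mod 11.
  i = 1 (α = 1): (1−4)(1−2)(1−9)(1−5) = (−3)·(−1)·(−8)·(−4) = 96 ≡ 8, so v_1 = 8^{−1} = 7 (mod 11).
  i = 2 (α = 4): (4−1)(4−2)(4−9)(4−5) = 3·2·(−5)·(−1) = 30 ≡ 8, so v_2 = 8^{−1} = 7 (mod 11).
  i = 3 (α = 2): (2−1)(2−4)(2−9)(2−5) = 1·(−2)·(−7)·(−3) = −42 ≡ 2, so v_3 = 2^{−1} = 6 (mod 11).
  i = 4 (α = 9): (9−1)(9−4)(9−2)(9−5) = 8·5·7·4 = 1120 ≡ 9, so v_4 = 9^{−1} = 5 (mod 11).
  i = 5 (α = 5): (5−1)(5−4)(5−2)(5−9) = 4·1·3·(−4) = −48 ≡ 7, so v_5 = 7^{−1} = 8 (mod 11).
  v = [7, 7, 6, 5, 8].
Step 2: syndromes of r = [0, 3, 1, 8, 9] (all sums mod 11).
  S_0 = Σ v_i r_i = 7·0 + 7·3 + 6·1 + 5·8 + 8·9 = 139 ≡ 7.
  S_1 = Σ v_i α_i r_i = 7·1·0 + 7·4·3 + 6·2·1 + 5·9·8 + 8·5·9 = 816 ≡ 2.
  α_i^2 mod 11 = [1, 5, 4, 4, 3].
  S_2 = Σ v_i α_i^2 r_i = 7·1·0 + 7·5·3 + 6·4·1 + 5·4·8 + 8·3·9 = 505 ≡ 10.
  S = (7, 2, 10) ≠ 0, so r is not a codeword (an error is present).
Step 3: locate the error. For a single error e at position i, S_ℓ = v_i·e·α_i^ℓ, so α_err = S_1/S_0.
  S_0^{−1} = 7^{−1} = 8 (mod 11), so α_err = 2·8 = 16 ≡ 5 = α_5. Error position i = 5.
  Consistency check: S_2/S_1 = 10·6 = 60 ≡ 5 = α_err ✓ (single-error assumption holds).
Step 4: error magnitude e = S_0/v_5 = S_0·∏_{j≠5}(α_5 − α_j) = 7·7 = 49 ≡ 5 (mod 11).
Step 5: correct position 5: c_5 = r_5 − e = 9 − 5 ≡ 4 (mod 11). Hence c = [0, 3, 1, 8, 4].
  Check: interpolating c through the α_i gives m(x) = 10 + 1·x (degree < 2) with m(α_i) = c_i for every i, so c is indeed a codeword.


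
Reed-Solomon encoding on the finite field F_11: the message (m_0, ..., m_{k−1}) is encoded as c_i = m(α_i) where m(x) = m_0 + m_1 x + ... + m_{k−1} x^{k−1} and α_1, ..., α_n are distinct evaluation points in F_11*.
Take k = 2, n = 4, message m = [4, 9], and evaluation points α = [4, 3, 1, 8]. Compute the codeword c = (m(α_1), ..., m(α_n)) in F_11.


c = [7, 9, 2, 10]

Message polynomial: m(x) = 4 + 9·x (mod 11).
For each evaluation point α_i, compute m(α_i) mod 11:
  α_1 = 4: Horner steps 9 → 7, so m(4) = 7.
  α_2 = 3: Horner steps 9 → 9, so m(3) = 9.
  α_3 = 1: Horner steps 9 → 2, so m(1) = 2.
  α_4 = 8: Horner steps 9 → 10, so m(8) = 10.
Codeword c = [7, 9, 2, 10] ∈ F_11^4.


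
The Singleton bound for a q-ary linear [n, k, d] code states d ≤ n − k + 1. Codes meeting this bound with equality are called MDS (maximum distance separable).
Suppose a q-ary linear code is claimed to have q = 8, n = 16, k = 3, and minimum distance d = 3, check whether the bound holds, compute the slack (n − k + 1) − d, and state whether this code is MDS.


Singleton RHS = n − k + 1 = 14, slack = 11, bound satisfied, not MDS.

Singleton bound: d ≤ n − k + 1.
Here n = 16, k = 3, so n − k + 1 = 14.
Given d = 3, check d ≤ 14: YES.
Slack = (n − k + 1) − d = 11.
The code is NOT MDS (slack = 11 > 0).
Description: the claimed parameters are [16, 3, 3]_8; such a code would be non-MDS.


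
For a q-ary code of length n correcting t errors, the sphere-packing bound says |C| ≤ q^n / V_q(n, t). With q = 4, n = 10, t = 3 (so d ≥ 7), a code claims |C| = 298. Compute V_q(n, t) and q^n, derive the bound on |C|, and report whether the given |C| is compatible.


V_q(n, t) = 3676, q^n = 1048576, Hamming bound = 285, |C| = 298 > bound (violated).

Step 1: Compute V_q(n, t) = Σ_{j=0}^3 C(n, j) (q−1)^j.
  j = 0: C(10,0)·(3)^0 = 1·1 = 1.
  j = 1: C(10,1)·(3)^1 = 10·3 = 30.
  j = 2: C(10,2)·(3)^2 = 45·9 = 405.
  j = 3: C(10,3)·(3)^3 = 120·27 = 3240.
  V_q(n, t) = 1 + 30 + 405 + 3240 = 3676.
Step 2: q^n = 4^10 = 1048576.
Step 3: Hamming bound ⌊q^n / V_q(n,t)⌋ = ⌊1048576/3676⌋ = 285.
Step 4: Compare |C| = 298 to 285: violated.
The claimed |C| lies above the Hamming bound, so no 4-ary code of length 10 with d ≥ 7 can have 298 codewords.


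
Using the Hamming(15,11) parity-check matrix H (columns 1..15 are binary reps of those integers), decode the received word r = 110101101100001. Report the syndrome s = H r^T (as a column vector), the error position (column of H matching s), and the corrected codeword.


s = (1, 0, 1, 0)^T, error position = 10, corrected codeword c = 110101101000001

Compute s = H r^T mod 2 one row at a time:
  s_1 = 0 + 1 + 1 + 0 + 0 + 0 + 0 + 1 = 3 ≡ 1 (mod 2).
  s_2 = 1 + 0 + 1 + 1 + 0 + 0 + 0 + 1 = 4 ≡ 0 (mod 2).
  s_3 = 1 + 0 + 1 + 1 + 1 + 0 + 0 + 1 = 5 ≡ 1 (mod 2).
  s_4 = 1 + 0 + 0 + 1 + 1 + 0 + 0 + 1 = 4 ≡ 0 (mod 2).
s = (1, 0, 1, 0)^T — this equals column 10 of H (binary 1010), so error is at position 10.
Correct: flip bit 10 of r = 110101101100001 to get c = 110101101000001.


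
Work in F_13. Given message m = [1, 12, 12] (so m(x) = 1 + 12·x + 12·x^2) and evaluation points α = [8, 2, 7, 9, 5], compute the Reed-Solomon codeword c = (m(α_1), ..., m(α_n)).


c = [7, 8, 10, 2, 10]

Message polynomial: m(x) = 1 + 12·x + 12·x^2 (mod 13).
For each evaluation point α_i, compute m(α_i) mod 13:
  α_1 = 8: Horner steps 12 → 4 → 7, so m(8) = 7.
  α_2 = 2: Horner steps 12 → 10 → 8, so m(2) = 8.
  α_3 = 7: Horner steps 12 → 5 → 10, so m(7) = 10.
  α_4 = 9: Horner steps 12 → 3 → 2, so m(9) = 2.
  α_5 = 5: Horner steps 12 → 7 → 10, so m(5) = 10.
Codeword c = [7, 8, 10, 2, 10] ∈ F_13^5.


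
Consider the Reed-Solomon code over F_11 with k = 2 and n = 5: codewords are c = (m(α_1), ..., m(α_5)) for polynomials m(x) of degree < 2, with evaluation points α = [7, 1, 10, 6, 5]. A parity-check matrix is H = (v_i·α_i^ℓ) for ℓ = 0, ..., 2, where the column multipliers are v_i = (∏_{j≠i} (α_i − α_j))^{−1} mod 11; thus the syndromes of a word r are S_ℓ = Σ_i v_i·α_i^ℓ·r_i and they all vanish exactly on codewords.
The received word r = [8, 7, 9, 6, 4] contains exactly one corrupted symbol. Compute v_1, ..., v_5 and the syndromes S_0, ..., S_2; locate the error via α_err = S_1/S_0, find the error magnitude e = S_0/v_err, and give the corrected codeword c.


S = (6, 5, 6), error at position 3, error magnitude e = 6, c = [8, 7, 3, 6, 4].

Step 1: column multipliers v_i = (∏_{j≠i}(α_i − α_j))^{−1} mod 11.
  i = 1 (α = 7): (7−1)(7−10)(7−6)(7−5) = 6·(−3)·1·2 = −36 ≡ 8, so v_1 = 8^{−1} = 7 (mod 11).
  i = 2 (α = 1): (1−7)(1−10)(1−6)(1−5) = (−6)·(−9)·(−5)·(−4) = 1080 ≡ 2, so v_2 = 2^{−1} = 6 (mod 11).
  i = 3 (α = 10): (10−7)(10−1)(10−6)(10−5) = 3·9·4·5 = 540 ≡ 1, so v_3 = 1^{−1} = 1 (mod 11).
  i = 4 (α = 6): (6−7)(6−1)(6−10)(6−5) = (−1)·5·(−4)·1 = 20 ≡ 9, so v_4 = 9^{−1} = 5 (mod 11).
  i = 5 (α = 5): (5−7)(5−1)(5−10)(5−6) = (−2)·4·(−5)·(−1) = −40 ≡ 4, so v_5 = 4^{−1} = 3 (mod 11).
  v = [7, 6, 1, 5, 3].
Step 2: syndromes of r = [8, 7, 9, 6, 4] (all sums mod 11).
  S_0 = Σ v_i r_i = 7·8 + 6·7 + 1·9 + 5·6 + 3·4 = 149 ≡ 6.
  S_1 = Σ v_i α_i r_i = 7·7·8 + 6·1·7 + 1·10·9 + 5·6·6 + 3·5·4 = 764 ≡ 5.
  α_i^2 mod 11 = [5, 1, 1, 3, 3].
  S_2 = Σ v_i α_i^2 r_i = 7·5·8 + 6·1·7 + 1·1·9 + 5·3·6 + 3·3·4 = 457 ≡ 6.
  S = (6, 5, 6) ≠ 0, so r is not a codeword (an error is present).
Step 3: locate the error. For a single error e at position i, S_ℓ = v_i·e·α_i^ℓ, so α_err = S_1/S_0.
  S_0^{−1} = 6^{−1} = 2 (mod 11), so α_err = 5·2 = 10 ≡ 10 = α_3. Error position i = 3.
  Consistency check: S_2/S_1 = 6·9 = 54 ≡ 10 = α_err ✓ (single-error assumption holds).
Step 4: error magnitude e = S_0/v_3 = S_0·∏_{j≠3}(α_3 − α_j) = 6·1 = 6 ≡ 6 (mod 11).
Step 5: correct position 3: c_3 = r_3 − e = 9 − 6 ≡ 3 (mod 11). Hence c = [8, 7, 3, 6, 4].
  Check: interpolating c through the α_i gives m(x) = 5 + 2·x (degree < 2) with m(α_i) = c_i for every i, so c is indeed a codeword.


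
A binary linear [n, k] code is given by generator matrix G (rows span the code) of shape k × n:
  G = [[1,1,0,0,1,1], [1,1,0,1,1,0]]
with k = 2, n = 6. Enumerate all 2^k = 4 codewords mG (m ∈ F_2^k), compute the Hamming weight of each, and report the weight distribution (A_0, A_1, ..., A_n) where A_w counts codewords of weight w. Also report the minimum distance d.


Weight distribution: A_0 = 1, A_2 = 1, A_4 = 2. Minimum distance d = 2.

Enumerate all 2^2 = 4 messages m ∈ F_2^2.
For each, compute codeword c = mG in F_2^6, then tally its weight.
  m = 00 → c = 000000, weight = 0.
  m = 10 → c = 110011, weight = 4.
  m = 01 → c = 110110, weight = 4.
  m = 11 → c = 000101, weight = 2.
Tally weights:
  weight 0: 1 codewords.
  weight 2: 1 codewords.
  weight 4: 2 codewords.
Minimum distance d = smallest w > 0 with A_w > 0 = 2.
Sanity: Σ A_w = 4 = 2^2 = 4 ✓.


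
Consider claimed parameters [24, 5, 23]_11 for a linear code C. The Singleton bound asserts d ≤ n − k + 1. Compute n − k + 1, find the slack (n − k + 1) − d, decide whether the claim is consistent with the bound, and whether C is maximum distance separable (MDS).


Singleton RHS = n − k + 1 = 20, slack = -3, bound violated (no such code; not MDS).

Singleton bound: d ≤ n − k + 1.
Here n = 24, k = 5, so n − k + 1 = 20.
Given d = 23, check d ≤ 20: NO.
Slack = (n − k + 1) − d = -3.
The slack is negative: d = 23 exceeds n − k + 1 = 20 by 3, so the Singleton bound is violated and no linear [24, 5, 23]_11 code can exist. In particular it is not MDS (MDS requires d = n − k + 1 exactly).
Description: the claimed parameters are [24, 5, 23]_11; such a code would be impossible (violates the Singleton bound).


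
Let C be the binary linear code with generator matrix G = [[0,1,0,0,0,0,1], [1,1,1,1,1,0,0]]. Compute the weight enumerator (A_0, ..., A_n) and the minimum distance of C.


Weight distribution: A_0 = 1, A_2 = 1, A_5 = 2. Minimum distance d = 2.

Enumerate all 2^2 = 4 messages m ∈ F_2^2.
For each, compute codeword c = mG in F_2^7, then tally its weight.
  m = 00 → c = 0000000, weight = 0.
  m = 10 → c = 0100001, weight = 2.
  m = 01 → c = 1111100, weight = 5.
  m = 11 → c = 1011101, weight = 5.
Tally weights:
  weight 0: 1 codewords.
  weight 2: 1 codewords.
  weight 5: 2 codewords.
Minimum distance d = smallest w > 0 with A_w > 0 = 2.
Sanity: Σ A_w = 4 = 2^2 = 4 ✓.


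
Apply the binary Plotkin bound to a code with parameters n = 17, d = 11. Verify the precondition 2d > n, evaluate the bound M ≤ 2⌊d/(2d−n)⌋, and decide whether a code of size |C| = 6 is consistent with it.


Plotkin bound M ≤ 4; given |C| = 6 > bound (violated).

Check applicability: 2d = 22, n = 17.
2d − n = 5 > 0, so Plotkin applies.
Compute d/(2d−n) = 11/5 ≈ 2.2000.
⌊d/(2d−n)⌋ = 2.
Plotkin bound: M ≤ 2·2 = 4.
Given |C| = 6, check: VIOLATED.
This |C| is above the Plotkin bound, so no binary code with n = 17, d = 11 and 6 codewords exists.


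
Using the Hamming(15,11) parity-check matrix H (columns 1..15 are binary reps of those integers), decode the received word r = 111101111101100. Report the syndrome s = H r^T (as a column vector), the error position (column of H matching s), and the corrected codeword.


s = (1, 1, 1, 1)^T, error position = 15, corrected codeword c = 111101111101101

Compute s = H r^T mod 2 one row at a time:
  s_1 = 1 + 1 + 1 + 0 + 1 + 1 + 0 + 0 = 5 ≡ 1 (mod 2).
  s_2 = 1 + 0 + 1 + 1 + 1 + 1 + 0 + 0 = 5 ≡ 1 (mod 2).
  s_3 = 1 + 1 + 1 + 1 + 1 + 0 + 0 + 0 = 5 ≡ 1 (mod 2).
  s_4 = 1 + 1 + 0 + 1 + 1 + 0 + 1 + 0 = 5 ≡ 1 (mod 2).
s = (1, 1, 1, 1)^T — this equals column 15 of H (binary 1111), so error is at position 15.
Correct: flip bit 15 of r = 111101111101100 to get c = 111101111101101.


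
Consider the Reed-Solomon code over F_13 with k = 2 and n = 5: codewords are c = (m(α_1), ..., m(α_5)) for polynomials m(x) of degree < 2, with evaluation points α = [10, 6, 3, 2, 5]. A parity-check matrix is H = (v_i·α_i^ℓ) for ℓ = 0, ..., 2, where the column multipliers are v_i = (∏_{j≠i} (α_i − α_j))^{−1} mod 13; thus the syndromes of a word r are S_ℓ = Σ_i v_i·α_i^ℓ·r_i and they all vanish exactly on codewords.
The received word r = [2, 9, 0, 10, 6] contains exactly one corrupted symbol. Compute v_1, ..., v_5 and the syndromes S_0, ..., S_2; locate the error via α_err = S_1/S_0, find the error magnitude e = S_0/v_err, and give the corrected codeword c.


S = (10, 9, 12), error at position 1, error magnitude e = 7, c = [8, 9, 0, 10, 6].

Step 1: column multipliers v_i = (∏_{j≠i}(α_i − α_j))^{−1} mod 13.
  i = 1 (α = 10): (10−6)(10−3)(10−2)(10−5) = 4·7·8·5 = 1120 ≡ 2, so v_1 = 2^{−1} = 7 (mod 13).
  i = 2 (α = 6): (6−10)(6−3)(6−2)(6−5) = (−4)·3·4·1 = −48 ≡ 4, so v_2 = 4^{−1} = 10 (mod 13).
  i = 3 (α = 3): (3−10)(3−6)(3−2)(3−5) = (−7)·(−3)·1·(−2) = −42 ≡ 10, so v_3 = 10^{−1} = 4 (mod 13).
  i = 4 (α = 2): (2−10)(2−6)(2−3)(2−5) = (−8)·(−4)·(−1)·(−3) = 96 ≡ 5, so v_4 = 5^{−1} = 8 (mod 13).
  i = 5 (α = 5): (5−10)(5−6)(5−3)(5−2) = (−5)·(−1)·2·3 = 30 ≡ 4, so v_5 = 4^{−1} = 10 (mod 13).
  v = [7, 10, 4, 8, 10].
Step 2: syndromes of r = [2, 9, 0, 10, 6] (all sums mod 13).
  S_0 = Σ v_i r_i = 7·2 + 10·9 + 4·0 + 8·10 + 10·6 = 244 ≡ 10.
  S_1 = Σ v_i α_i r_i = 7·10·2 + 10·6·9 + 4·3·0 + 8·2·10 + 10·5·6 = 1140 ≡ 9.
  α_i^2 mod 13 = [9, 10, 9, 4, 12].
  S_2 = Σ v_i α_i^2 r_i = 7·9·2 + 10·10·9 + 4·9·0 + 8·4·10 + 10·12·6 = 2066 ≡ 12.
  S = (10, 9, 12) ≠ 0, so r is not a codeword (an error is present).
Step 3: locate the error. For a single error e at position i, S_ℓ = v_i·e·α_i^ℓ, so α_err = S_1/S_0.
  S_0^{−1} = 10^{−1} = 4 (mod 13), so α_err = 9·4 = 36 ≡ 10 = α_1. Error position i = 1.
  Consistency check: S_2/S_1 = 12·3 = 36 ≡ 10 = α_err ✓ (single-error assumption holds).
Step 4: error magnitude e = S_0/v_1 = S_0·∏_{j≠1}(α_1 − α_j) = 10·2 = 20 ≡ 7 (mod 13).
Step 5: correct position 1: c_1 = r_1 − e = 2 − 7 ≡ 8 (mod 13). Hence c = [8, 9, 0, 10, 6].
  Check: interpolating c through the α_i gives m(x) = 4 + 3·x (degree < 2) with m(α_i) = c_i for every i, so c is indeed a codeword.


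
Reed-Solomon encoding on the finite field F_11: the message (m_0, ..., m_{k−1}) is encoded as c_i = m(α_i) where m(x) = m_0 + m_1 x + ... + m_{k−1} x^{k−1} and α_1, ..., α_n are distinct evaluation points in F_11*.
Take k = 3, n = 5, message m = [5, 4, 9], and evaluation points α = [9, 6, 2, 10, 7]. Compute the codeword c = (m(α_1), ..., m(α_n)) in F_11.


c = [0, 1, 5, 10, 1]

Message polynomial: m(x) = 5 + 4·x + 9·x^2 (mod 11).
For each evaluation point α_i, compute m(α_i) mod 11:
  α_1 = 9: Horner steps 9 → 8 → 0, so m(9) = 0.
  α_2 = 6: Horner steps 9 → 3 → 1, so m(6) = 1.
  α_3 = 2: Horner steps 9 → 0 → 5, so m(2) = 5.
  α_4 = 10: Horner steps 9 → 6 → 10, so m(10) = 10.
  α_5 = 7: Horner steps 9 → 1 → 1, so m(7) = 1.
Codeword c = [0, 1, 5, 10, 1] ∈ F_11^5.


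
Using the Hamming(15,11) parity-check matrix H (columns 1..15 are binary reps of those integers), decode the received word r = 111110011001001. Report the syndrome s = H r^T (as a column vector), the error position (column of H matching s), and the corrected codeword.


s = (0, 0, 1, 1)^T, error position = 3, corrected codeword c = 110110011001001

Compute s = H r^T mod 2 one row at a time:
  s_1 = 1 + 1 + 0 + 0 + 1 + 0 + 0 + 1 = 4 ≡ 0 (mod 2).
  s_2 = 1 + 1 + 0 + 0 + 1 + 0 + 0 + 1 = 4 ≡ 0 (mod 2).
  s_3 = 1 + 1 + 0 + 0 + 0 + 0 + 0 + 1 = 3 ≡ 1 (mod 2).
  s_4 = 1 + 1 + 1 + 0 + 1 + 0 + 0 + 1 = 5 ≡ 1 (mod 2).
s = (0, 0, 1, 1)^T — this equals column 3 of H (binary 0011), so error is at position 3.
Correct: flip bit 3 of r = 111110011001001 to get c = 110110011001001.


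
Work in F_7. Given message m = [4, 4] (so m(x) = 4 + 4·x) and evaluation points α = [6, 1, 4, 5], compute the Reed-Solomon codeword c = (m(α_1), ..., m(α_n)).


c = [0, 1, 6, 3]

Message polynomial: m(x) = 4 + 4·x (mod 7).
For each evaluation point α_i, compute m(α_i) mod 7:
  α_1 = 6: Horner steps 4 → 0, so m(6) = 0.
  α_2 = 1: Horner steps 4 → 1, so m(1) = 1.
  α_3 = 4: Horner steps 4 → 6, so m(4) = 6.
  α_4 = 5: Horner steps 4 → 3, so m(5) = 3.
Codeword c = [0, 1, 6, 3] ∈ F_7^4.


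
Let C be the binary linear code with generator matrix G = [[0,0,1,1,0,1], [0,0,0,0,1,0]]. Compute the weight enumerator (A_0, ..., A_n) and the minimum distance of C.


Weight distribution: A_0 = 1, A_1 = 1, A_3 = 1, A_4 = 1. Minimum distance d = 1.

Enumerate all 2^2 = 4 messages m ∈ F_2^2.
For each, compute codeword c = mG in F_2^6, then tally its weight.
  m = 00 → c = 000000, weight = 0.
  m = 10 → c = 001101, weight = 3.
  m = 01 → c = 000010, weight = 1.
  m = 11 → c = 001111, weight = 4.
Tally weights:
  weight 0: 1 codewords.
  weight 1: 1 codewords.
  weight 3: 1 codewords.
  weight 4: 1 codewords.
Minimum distance d = smallest w > 0 with A_w > 0 = 1.
Sanity: Σ A_w = 4 = 2^2 = 4 ✓.


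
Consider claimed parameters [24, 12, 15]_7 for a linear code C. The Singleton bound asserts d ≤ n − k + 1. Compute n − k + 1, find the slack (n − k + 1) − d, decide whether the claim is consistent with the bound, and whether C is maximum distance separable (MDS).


Singleton RHS = n − k + 1 = 13, slack = -2, bound violated (no such code; not MDS).

Singleton bound: d ≤ n − k + 1.
Here n = 24, k = 12, so n − k + 1 = 13.
Given d = 15, check d ≤ 13: NO.
Slack = (n − k + 1) − d = -2.
The slack is negative: d = 15 exceeds n − k + 1 = 13 by 2, so the Singleton bound is violated and no linear [24, 12, 15]_7 code can exist. In particular it is not MDS (MDS requires d = n − k + 1 exactly).
Description: the claimed parameters are [24, 12, 15]_7; such a code would be impossible (violates the Singleton bound).


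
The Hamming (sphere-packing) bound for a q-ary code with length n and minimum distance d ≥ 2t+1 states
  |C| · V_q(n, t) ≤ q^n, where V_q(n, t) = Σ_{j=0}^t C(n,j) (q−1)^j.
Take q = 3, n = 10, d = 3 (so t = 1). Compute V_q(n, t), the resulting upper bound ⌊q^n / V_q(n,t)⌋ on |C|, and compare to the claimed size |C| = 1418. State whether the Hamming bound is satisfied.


V_q(n, t) = 21, q^n = 59049, Hamming bound = 2811, |C| = 1418 ≤ bound (satisfied).

Step 1: Compute V_q(n, t) = Σ_{j=0}^1 C(n, j) (q−1)^j.
  j = 0: C(10,0)·(2)^0 = 1·1 = 1.
  j = 1: C(10,1)·(2)^1 = 10·2 = 20.
  V_q(n, t) = 1 + 20 = 21.
Step 2: q^n = 3^10 = 59049.
Step 3: Hamming bound ⌊q^n / V_q(n,t)⌋ = ⌊59049/21⌋ = 2811.
Step 4: Compare |C| = 1418 to 2811: satisfied.
The claimed |C| lies below the Hamming bound.


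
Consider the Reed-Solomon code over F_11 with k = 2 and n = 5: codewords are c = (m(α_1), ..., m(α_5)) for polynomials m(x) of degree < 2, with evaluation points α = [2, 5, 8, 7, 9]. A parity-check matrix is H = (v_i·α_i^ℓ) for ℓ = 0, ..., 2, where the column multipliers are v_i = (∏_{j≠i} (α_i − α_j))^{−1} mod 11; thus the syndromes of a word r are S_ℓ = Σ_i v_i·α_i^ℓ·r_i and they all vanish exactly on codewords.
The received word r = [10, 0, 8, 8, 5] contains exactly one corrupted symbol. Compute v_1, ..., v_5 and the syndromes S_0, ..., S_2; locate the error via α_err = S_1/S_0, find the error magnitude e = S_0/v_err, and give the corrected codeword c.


S = (10, 3, 2), error at position 3, error magnitude e = 7, c = [10, 0, 1, 8, 5].

Step 1: column multipliers v_i = (∏_{j≠i}(α_i − α_j))^{−1} mod 11.
  i = 1 (α = 2): (2−5)(2−8)(2−7)(2−9) = (−3)·(−6)·(−5)·(−7) = 630 ≡ 3, so v_1 = 3^{−1} = 4 (mod 11).
  i = 2 (α = 5): (5−2)(5−8)(5−7)(5−9) = 3·(−3)·(−2)·(−4) = −72 ≡ 5, so v_2 = 5^{−1} = 9 (mod 11).
  i = 3 (α = 8): (8−2)(8−5)(8−7)(8−9) = 6·3·1·(−1) = −18 ≡ 4, so v_3 = 4^{−1} = 3 (mod 11).
  i = 4 (α = 7): (7−2)(7−5)(7−8)(7−9) = 5·2·(−1)·(−2) = 20 ≡ 9, so v_4 = 9^{−1} = 5 (mod 11).
  i = 5 (α = 9): (9−2)(9−5)(9−8)(9−7) = 7·4·1·2 = 56 ≡ 1, so v_5 = 1^{−1} = 1 (mod 11).
  v = [4, 9, 3, 5, 1].
Step 2: syndromes of r = [10, 0, 8, 8, 5] (all sums mod 11).
  S_0 = Σ v_i r_i = 4·10 + 9·0 + 3·8 + 5·8 + 1·5 = 109 ≡ 10.
  S_1 = Σ v_i α_i r_i = 4·2·10 + 9·5·0 + 3·8·8 + 5·7·8 + 1·9·5 = 597 ≡ 3.
  α_i^2 mod 11 = [4, 3, 9, 5, 4].
  S_2 = Σ v_i α_i^2 r_i = 4·4·10 + 9·3·0 + 3·9·8 + 5·5·8 + 1·4·5 = 596 ≡ 2.
  S = (10, 3, 2) ≠ 0, so r is not a codeword (an error is present).
Step 3: locate the error. For a single error e at position i, S_ℓ = v_i·e·α_i^ℓ, so α_err = S_1/S_0.
  S_0^{−1} = 10^{−1} = 10 (mod 11), so α_err = 3·10 = 30 ≡ 8 = α_3. Error position i = 3.
  Consistency check: S_2/S_1 = 2·4 = 8 ≡ 8 = α_err ✓ (single-error assumption holds).
Step 4: error magnitude e = S_0/v_3 = S_0·∏_{j≠3}(α_3 − α_j) = 10·4 = 40 ≡ 7 (mod 11).
Step 5: correct position 3: c_3 = r_3 − e = 8 − 7 ≡ 1 (mod 11). Hence c = [10, 0, 1, 8, 5].
  Check: interpolating c through the α_i gives m(x) = 2 + 4·x (degree < 2) with m(α_i) = c_i for every i, so c is indeed a codeword.


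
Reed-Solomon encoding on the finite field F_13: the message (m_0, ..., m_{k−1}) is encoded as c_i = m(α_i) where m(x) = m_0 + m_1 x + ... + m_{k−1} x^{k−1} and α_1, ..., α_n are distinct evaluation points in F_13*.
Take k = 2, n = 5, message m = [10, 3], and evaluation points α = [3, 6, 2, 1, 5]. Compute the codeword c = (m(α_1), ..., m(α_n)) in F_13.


c = [6, 2, 3, 0, 12]

Message polynomial: m(x) = 10 + 3·x (mod 13).
For each evaluation point α_i, compute m(α_i) mod 13:
  α_1 = 3: Horner steps 3 → 6, so m(3) = 6.
  α_2 = 6: Horner steps 3 → 2, so m(6) = 2.
  α_3 = 2: Horner steps 3 → 3, so m(2) = 3.
  α_4 = 1: Horner steps 3 → 0, so m(1) = 0.
  α_5 = 5: Horner steps 3 → 12, so m(5) = 12.
Codeword c = [6, 2, 3, 0, 12] ∈ F_13^5.


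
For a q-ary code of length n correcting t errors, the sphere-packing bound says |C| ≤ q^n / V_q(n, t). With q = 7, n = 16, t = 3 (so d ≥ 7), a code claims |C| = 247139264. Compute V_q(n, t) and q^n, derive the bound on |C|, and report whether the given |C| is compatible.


V_q(n, t) = 125377, q^n = 33232930569601, Hamming bound = 265064011, |C| = 247139264 ≤ bound (satisfied).

Step 1: Compute V_q(n, t) = Σ_{j=0}^3 C(n, j) (q−1)^j.
  j = 0: C(16,0)·(6)^0 = 1·1 = 1.
  j = 1: C(16,1)·(6)^1 = 16·6 = 96.
  j = 2: C(16,2)·(6)^2 = 120·36 = 4320.
  j = 3: C(16,3)·(6)^3 = 560·216 = 120960.
  V_q(n, t) = 1 + 96 + 4320 + 120960 = 125377.
Step 2: q^n = 7^16 = 33232930569601.
Step 3: Hamming bound ⌊q^n / V_q(n,t)⌋ = ⌊33232930569601/125377⌋ = 265064011.
Step 4: Compare |C| = 247139264 to 265064011: satisfied.
The claimed |C| lies below the Hamming bound.


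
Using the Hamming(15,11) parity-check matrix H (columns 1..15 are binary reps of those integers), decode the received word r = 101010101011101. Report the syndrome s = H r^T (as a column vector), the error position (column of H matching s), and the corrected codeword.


s = (1, 1, 0, 0)^T, error position = 12, corrected codeword c = 101010101010101

Compute s = H r^T mod 2 one row at a time:
  s_1 = 0 + 1 + 0 + 1 + 1 + 1 + 0 + 1 = 5 ≡ 1 (mod 2).
  s_2 = 0 + 1 + 0 + 1 + 1 + 1 + 0 + 1 = 5 ≡ 1 (mod 2).
  s_3 = 0 + 1 + 0 + 1 + 0 + 1 + 0 + 1 = 4 ≡ 0 (mod 2).
  s_4 = 1 + 1 + 1 + 1 + 1 + 1 + 1 + 1 = 8 ≡ 0 (mod 2).
s = (1, 1, 0, 0)^T — this equals column 12 of H (binary 1100), so error is at position 12.
Correct: flip bit 12 of r = 101010101011101 to get c = 101010101010101.


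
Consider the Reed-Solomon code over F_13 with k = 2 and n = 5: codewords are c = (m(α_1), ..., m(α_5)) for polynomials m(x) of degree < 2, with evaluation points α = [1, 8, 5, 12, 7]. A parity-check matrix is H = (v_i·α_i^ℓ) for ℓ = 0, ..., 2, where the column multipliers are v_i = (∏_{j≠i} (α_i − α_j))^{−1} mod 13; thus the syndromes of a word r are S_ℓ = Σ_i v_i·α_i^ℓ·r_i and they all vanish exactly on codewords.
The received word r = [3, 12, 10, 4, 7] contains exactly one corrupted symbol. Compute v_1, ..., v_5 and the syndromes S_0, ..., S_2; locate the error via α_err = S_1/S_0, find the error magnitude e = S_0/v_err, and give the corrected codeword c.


S = (4, 9, 4), error at position 4, error magnitude e = 11, c = [3, 12, 10, 6, 7].

Step 1: column multipliers v_i = (∏_{j≠i}(α_i − α_j))^{−1} mod 13.
  i = 1 (α = 1): (1−8)(1−5)(1−12)(1−7) = (−7)·(−4)·(−11)·(−6) = 1848 ≡ 2, so v_1 = 2^{−1} = 7 (mod 13).
  i = 2 (α = 8): (8−1)(8−5)(8−12)(8−7) = 7·3·(−4)·1 = −84 ≡ 7, so v_2 = 7^{−1} = 2 (mod 13).
  i = 3 (α = 5): (5−1)(5−8)(5−12)(5−7) = 4·(−3)·(−7)·(−2) = −168 ≡ 1, so v_3 = 1^{−1} = 1 (mod 13).
  i = 4 (α = 12): (12−1)(12−8)(12−5)(12−7) = 11·4·7·5 = 1540 ≡ 6, so v_4 = 6^{−1} = 11 (mod 13).
  i = 5 (α = 7): (7−1)(7−8)(7−5)(7−12) = 6·(−1)·2·(−5) = 60 ≡ 8, so v_5 = 8^{−1} = 5 (mod 13).
  v = [7, 2, 1, 11, 5].
Step 2: syndromes of r = [3, 12, 10, 4, 7] (all sums mod 13).
  S_0 = Σ v_i r_i = 7·3 + 2·12 + 1·10 + 11·4 + 5·7 = 134 ≡ 4.
  S_1 = Σ v_i α_i r_i = 7·1·3 + 2·8·12 + 1·5·10 + 11·12·4 + 5·7·7 = 1036 ≡ 9.
  α_i^2 mod 13 = [1, 12, 12, 1, 10].
  S_2 = Σ v_i α_i^2 r_i = 7·1·3 + 2·12·12 + 1·12·10 + 11·1·4 + 5·10·7 = 823 ≡ 4.
  S = (4, 9, 4) ≠ 0, so r is not a codeword (an error is present).
Step 3: locate the error. For a single error e at position i, S_ℓ = v_i·e·α_i^ℓ, so α_err = S_1/S_0.
  S_0^{−1} = 4^{−1} = 10 (mod 13), so α_err = 9·10 = 90 ≡ 12 = α_4. Error position i = 4.
  Consistency check: S_2/S_1 = 4·3 = 12 ≡ 12 = α_err ✓ (single-error assumption holds).
Step 4: error magnitude e = S_0/v_4 = S_0·∏_{j≠4}(α_4 − α_j) = 4·6 = 24 ≡ 11 (mod 13).
Step 5: correct position 4: c_4 = r_4 − e = 4 − 11 ≡ 6 (mod 13). Hence c = [3, 12, 10, 6, 7].
  Check: interpolating c through the α_i gives m(x) = 11 + 5·x (degree < 2) with m(α_i) = c_i for every i, so c is indeed a codeword.


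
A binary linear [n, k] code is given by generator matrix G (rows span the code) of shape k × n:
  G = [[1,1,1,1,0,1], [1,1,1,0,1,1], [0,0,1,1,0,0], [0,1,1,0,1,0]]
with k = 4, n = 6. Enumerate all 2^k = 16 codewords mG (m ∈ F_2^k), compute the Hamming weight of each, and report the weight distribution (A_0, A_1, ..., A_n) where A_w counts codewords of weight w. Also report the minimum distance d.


Weight distribution: A_0 = 1, A_1 = 1, A_2 = 4, A_3 = 4, A_4 = 3, A_5 = 3. Minimum distance d = 1.

Enumerate all 2^4 = 16 messages m ∈ F_2^4.
For each, compute codeword c = mG in F_2^6, then tally its weight.
  m = 0000 → c = 000000, weight = 0.
  m = 1000 → c = 111101, weight = 5.
  m = 0100 → c = 111011, weight = 5.
  m = 1100 → c = 000110, weight = 2.
  m = 0010 → c = 001100, weight = 2.
  m = 1010 → c = 110001, weight = 3.
  m = 0110 → c = 110111, weight = 5.
  m = 1110 → c = 001010, weight = 2.
  m = 0001 → c = 011010, weight = 3.
  m = 1001 → c = 100111, weight = 4.
  m = 0101 → c = 100001, weight = 2.
  m = 1101 → c = 011100, weight = 3.
  m = 0011 → c = 010110, weight = 3.
  m = 1011 → c = 101011, weight = 4.
  m = 0111 → c = 101101, weight = 4.
  m = 1111 → c = 010000, weight = 1.
Tally weights:
  weight 0: 1 codewords.
  weight 1: 1 codewords.
  weight 2: 4 codewords.
  weight 3: 4 codewords.
  weight 4: 3 codewords.
  weight 5: 3 codewords.
Minimum distance d = smallest w > 0 with A_w > 0 = 1.
Sanity: Σ A_w = 16 = 2^4 = 16 ✓.


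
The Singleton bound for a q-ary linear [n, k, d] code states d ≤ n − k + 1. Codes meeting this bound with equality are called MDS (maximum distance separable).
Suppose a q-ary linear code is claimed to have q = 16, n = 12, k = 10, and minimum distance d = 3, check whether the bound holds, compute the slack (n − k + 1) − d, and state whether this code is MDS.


Singleton RHS = n − k + 1 = 3, slack = 0, bound satisfied, MDS.

Singleton bound: d ≤ n − k + 1.
Here n = 12, k = 10, so n − k + 1 = 3.
Given d = 3, check d ≤ 3: YES.
Slack = (n − k + 1) − d = 0.
The code is MDS (slack = 0).
Description: the claimed parameters are [12, 10, 3]_16; such a code would be MDS (meets Singleton bound).


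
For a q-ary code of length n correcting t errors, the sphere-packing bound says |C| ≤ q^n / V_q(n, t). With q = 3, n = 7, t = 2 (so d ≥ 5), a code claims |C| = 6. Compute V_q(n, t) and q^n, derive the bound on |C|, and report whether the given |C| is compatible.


V_q(n, t) = 99, q^n = 2187, Hamming bound = 22, |C| = 6 ≤ bound (satisfied).

Step 1: Compute V_q(n, t) = Σ_{j=0}^2 C(n, j) (q−1)^j.
  j = 0: C(7,0)·(2)^0 = 1·1 = 1.
  j = 1: C(7,1)·(2)^1 = 7·2 = 14.
  j = 2: C(7,2)·(2)^2 = 21·4 = 84.
  V_q(n, t) = 1 + 14 + 84 = 99.
Step 2: q^n = 3^7 = 2187.
Step 3: Hamming bound ⌊q^n / V_q(n,t)⌋ = ⌊2187/99⌋ = 22.
Step 4: Compare |C| = 6 to 22: satisfied.
The claimed |C| lies below the Hamming bound.


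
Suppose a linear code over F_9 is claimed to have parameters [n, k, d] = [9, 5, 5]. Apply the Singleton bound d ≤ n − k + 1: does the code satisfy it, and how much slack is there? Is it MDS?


Singleton RHS = n − k + 1 = 5, slack = 0, bound satisfied, MDS.

Singleton bound: d ≤ n − k + 1.
Here n = 9, k = 5, so n − k + 1 = 5.
Given d = 5, check d ≤ 5: YES.
Slack = (n − k + 1) − d = 0.
The code is MDS (slack = 0).
Description: the claimed parameters are [9, 5, 5]_9; such a code would be MDS (meets Singleton bound).


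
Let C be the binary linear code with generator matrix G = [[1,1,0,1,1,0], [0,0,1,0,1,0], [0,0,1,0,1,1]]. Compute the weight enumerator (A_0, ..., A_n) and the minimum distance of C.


Weight distribution: A_0 = 1, A_1 = 1, A_2 = 1, A_3 = 1, A_4 = 2, A_5 = 2. Minimum distance d = 1.

Enumerate all 2^3 = 8 messages m ∈ F_2^3.
For each, compute codeword c = mG in F_2^6, then tally its weight.
  m = 000 → c = 000000, weight = 0.
  m = 100 → c = 110110, weight = 4.
  m = 010 → c = 001010, weight = 2.
  m = 110 → c = 111100, weight = 4.
  m = 001 → c = 001011, weight = 3.
  m = 101 → c = 111101, weight = 5.
  m = 011 → c = 000001, weight = 1.
  m = 111 → c = 110111, weight = 5.
Tally weights:
  weight 0: 1 codewords.
  weight 1: 1 codewords.
  weight 2: 1 codewords.
  weight 3: 1 codewords.
  weight 4: 2 codewords.
  weight 5: 2 codewords.
Minimum distance d = smallest w > 0 with A_w > 0 = 1.
Sanity: Σ A_w = 8 = 2^3 = 8 ✓.


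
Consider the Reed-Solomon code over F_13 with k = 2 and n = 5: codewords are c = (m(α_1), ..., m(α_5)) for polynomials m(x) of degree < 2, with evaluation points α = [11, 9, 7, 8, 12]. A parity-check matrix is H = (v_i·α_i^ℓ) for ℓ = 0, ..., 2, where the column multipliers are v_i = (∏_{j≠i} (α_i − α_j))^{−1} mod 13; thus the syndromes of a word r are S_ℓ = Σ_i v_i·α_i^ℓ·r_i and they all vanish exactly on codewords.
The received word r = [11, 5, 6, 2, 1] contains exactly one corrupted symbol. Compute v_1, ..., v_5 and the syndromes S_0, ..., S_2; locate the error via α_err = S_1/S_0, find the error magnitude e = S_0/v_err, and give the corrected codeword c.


S = (7, 10, 5), error at position 3, error magnitude e = 7, c = [11, 5, 12, 2, 1].

Step 1: column multipliers v_i = (∏_{j≠i}(α_i − α_j))^{−1} mod 13.
  i = 1 (α = 11): (11−9)(11−7)(11−8)(11−12) = 2·4·3·(−1) = −24 ≡ 2, so v_1 = 2^{−1} = 7 (mod 13).
  i = 2 (α = 9): (9−11)(9−7)(9−8)(9−12) = (−2)·2·1·(−3) = 12 ≡ 12, so v_2 = 12^{−1} = 12 (mod 13).
  i = 3 (α = 7): (7−11)(7−9)(7−8)(7−12) = (−4)·(−2)·(−1)·(−5) = 40 ≡ 1, so v_3 = 1^{−1} = 1 (mod 13).
  i = 4 (α = 8): (8−11)(8−9)(8−7)(8−12) = (−3)·(−1)·1·(−4) = −12 ≡ 1, so v_4 = 1^{−1} = 1 (mod 13).
  i = 5 (α = 12): (12−11)(12−9)(12−7)(12−8) = 1·3·5·4 = 60 ≡ 8, so v_5 = 8^{−1} = 5 (mod 13).
  v = [7, 12, 1, 1, 5].
Step 2: syndromes of r = [11, 5, 6, 2, 1] (all sums mod 13).
  S_0 = Σ v_i r_i = 7·11 + 12·5 + 1·6 + 1·2 + 5·1 = 150 ≡ 7.
  S_1 = Σ v_i α_i r_i = 7·11·11 + 12·9·5 + 1·7·6 + 1·8·2 + 5·12·1 = 1505 ≡ 10.
  α_i^2 mod 13 = [4, 3, 10, 12, 1].
  S_2 = Σ v_i α_i^2 r_i = 7·4·11 + 12·3·5 + 1·10·6 + 1·12·2 + 5·1·1 = 577 ≡ 5.
  S = (7, 10, 5) ≠ 0, so r is not a codeword (an error is present).
Step 3: locate the error. For a single error e at position i, S_ℓ = v_i·e·α_i^ℓ, so α_err = S_1/S_0.
  S_0^{−1} = 7^{−1} = 2 (mod 13), so α_err = 10·2 = 20 ≡ 7 = α_3. Error position i = 3.
  Consistency check: S_2/S_1 = 5·4 = 20 ≡ 7 = α_err ✓ (single-error assumption holds).
Step 4: error magnitude e = S_0/v_3 = S_0·∏_{j≠3}(α_3 − α_j) = 7·1 = 7 ≡ 7 (mod 13).
Step 5: correct position 3: c_3 = r_3 − e = 6 − 7 ≡ 12 (mod 13). Hence c = [11, 5, 12, 2, 1].
  Check: interpolating c through the α_i gives m(x) = 4 + 3·x (degree < 2) with m(α_i) = c_i for every i, so c is indeed a codeword.


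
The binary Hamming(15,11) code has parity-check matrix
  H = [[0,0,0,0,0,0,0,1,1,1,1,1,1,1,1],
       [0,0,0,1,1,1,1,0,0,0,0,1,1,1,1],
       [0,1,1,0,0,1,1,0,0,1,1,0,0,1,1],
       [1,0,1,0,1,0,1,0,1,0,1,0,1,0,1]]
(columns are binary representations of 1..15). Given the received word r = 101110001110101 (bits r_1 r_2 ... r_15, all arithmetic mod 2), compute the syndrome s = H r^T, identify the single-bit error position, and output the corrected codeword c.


s = (1, 0, 0, 1)^T, error position = 9, corrected codeword c = 101110000110101

Compute s = H r^T mod 2 one row at a time:
  s_1 = 0 + 1 + 1 + 1 + 0 + 1 + 0 + 1 = 5 ≡ 1 (mod 2).
  s_2 = 1 + 1 + 0 + 0 + 0 + 1 + 0 + 1 = 4 ≡ 0 (mod 2).
  s_3 = 0 + 1 + 0 + 0 + 1 + 1 + 0 + 1 = 4 ≡ 0 (mod 2).
  s_4 = 1 + 1 + 1 + 0 + 1 + 1 + 1 + 1 = 7 ≡ 1 (mod 2).
s = (1, 0, 0, 1)^T — this equals column 9 of H (binary 1001), so error is at position 9.
Correct: flip bit 9 of r = 101110001110101 to get c = 101110000110101.


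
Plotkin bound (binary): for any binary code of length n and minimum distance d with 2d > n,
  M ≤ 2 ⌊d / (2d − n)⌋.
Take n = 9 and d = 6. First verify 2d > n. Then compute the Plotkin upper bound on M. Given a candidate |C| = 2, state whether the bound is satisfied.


Plotkin bound M ≤ 4; given |C| = 2 ≤ bound (satisfied).

Check applicability: 2d = 12, n = 9.
2d − n = 3 > 0, so Plotkin applies.
Compute d/(2d−n) = 6/3 ≈ 2.0000.
⌊d/(2d−n)⌋ = 2.
Plotkin bound: M ≤ 2·2 = 4.
Given |C| = 2, check: satisfied.
This |C| is below the Plotkin bound.


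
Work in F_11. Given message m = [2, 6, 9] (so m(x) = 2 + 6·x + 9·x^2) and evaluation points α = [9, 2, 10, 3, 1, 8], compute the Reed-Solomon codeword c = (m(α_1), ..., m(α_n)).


c = [4, 6, 5, 2, 6, 10]

Message polynomial: m(x) = 2 + 6·x + 9·x^2 (mod 11).
For each evaluation point α_i, compute m(α_i) mod 11:
  α_1 = 9: Horner steps 9 → 10 → 4, so m(9) = 4.
  α_2 = 2: Horner steps 9 → 2 → 6, so m(2) = 6.
  α_3 = 10: Horner steps 9 → 8 → 5, so m(10) = 5.
  α_4 = 3: Horner steps 9 → 0 → 2, so m(3) = 2.
  α_5 = 1: Horner steps 9 → 4 → 6, so m(1) = 6.
  α_6 = 8: Horner steps 9 → 1 → 10, so m(8) = 10.
Codeword c = [4, 6, 5, 2, 6, 10] ∈ F_11^6.


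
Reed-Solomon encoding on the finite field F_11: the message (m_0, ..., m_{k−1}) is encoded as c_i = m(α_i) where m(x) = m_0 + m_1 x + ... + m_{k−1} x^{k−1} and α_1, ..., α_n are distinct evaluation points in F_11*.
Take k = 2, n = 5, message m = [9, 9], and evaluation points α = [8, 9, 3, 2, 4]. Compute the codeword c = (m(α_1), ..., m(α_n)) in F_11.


c = [4, 2, 3, 5, 1]

Message polynomial: m(x) = 9 + 9·x (mod 11).
For each evaluation point α_i, compute m(α_i) mod 11:
  α_1 = 8: Horner steps 9 → 4, so m(8) = 4.
  α_2 = 9: Horner steps 9 → 2, so m(9) = 2.
  α_3 = 3: Horner steps 9 → 3, so m(3) = 3.
  α_4 = 2: Horner steps 9 → 5, so m(2) = 5.
  α_5 = 4: Horner steps 9 → 1, so m(4) = 1.
Codeword c = [4, 2, 3, 5, 1] ∈ F_11^5.


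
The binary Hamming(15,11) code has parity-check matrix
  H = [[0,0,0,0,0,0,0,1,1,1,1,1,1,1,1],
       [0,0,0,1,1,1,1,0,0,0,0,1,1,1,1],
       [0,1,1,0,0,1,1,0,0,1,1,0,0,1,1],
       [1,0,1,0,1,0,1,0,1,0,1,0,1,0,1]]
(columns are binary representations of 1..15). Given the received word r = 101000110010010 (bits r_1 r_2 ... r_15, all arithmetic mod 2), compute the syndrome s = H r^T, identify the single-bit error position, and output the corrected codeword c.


s = (1, 0, 0, 0)^T, error position = 8, corrected codeword c = 101000100010010

Compute s = H r^T mod 2 one row at a time:
  s_1 = 1 + 0 + 0 + 1 + 0 + 0 + 1 + 0 = 3 ≡ 1 (mod 2).
  s_2 = 0 + 0 + 0 + 1 + 0 + 0 + 1 + 0 = 2 ≡ 0 (mod 2).
  s_3 = 0 + 1 + 0 + 1 + 0 + 1 + 1 + 0 = 4 ≡ 0 (mod 2).
  s_4 = 1 + 1 + 0 + 1 + 0 + 1 + 0 + 0 = 4 ≡ 0 (mod 2).
s = (1, 0, 0, 0)^T — this equals column 8 of H (binary 1000), so error is at position 8.
Correct: flip bit 8 of r = 101000110010010 to get c = 101000100010010.


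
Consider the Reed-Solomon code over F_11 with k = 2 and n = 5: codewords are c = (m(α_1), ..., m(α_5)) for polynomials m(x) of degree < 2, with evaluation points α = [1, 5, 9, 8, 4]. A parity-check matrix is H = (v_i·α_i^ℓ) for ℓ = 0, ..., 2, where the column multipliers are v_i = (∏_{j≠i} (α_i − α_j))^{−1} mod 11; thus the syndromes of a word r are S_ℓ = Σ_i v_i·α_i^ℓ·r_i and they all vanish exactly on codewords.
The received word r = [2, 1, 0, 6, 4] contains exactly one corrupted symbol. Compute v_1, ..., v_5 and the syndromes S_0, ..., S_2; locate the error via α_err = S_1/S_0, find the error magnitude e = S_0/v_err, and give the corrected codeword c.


S = (9, 6, 4), error at position 4, error magnitude e = 3, c = [2, 1, 0, 3, 4].

Step 1: column multipliers v_i = (∏_{j≠i}(α_i − α_j))^{−1} mod 11.
  i = 1 (α = 1): (1−5)(1−9)(1−8)(1−4) = (−4)·(−8)·(−7)·(−3) = 672 ≡ 1, so v_1 = 1^{−1} = 1 (mod 11).
  i = 2 (α = 5): (5−1)(5−9)(5−8)(5−4) = 4·(−4)·(−3)·1 = 48 ≡ 4, so v_2 = 4^{−1} = 3 (mod 11).
  i = 3 (α = 9): (9−1)(9−5)(9−8)(9−4) = 8·4·1·5 = 160 ≡ 6, so v_3 = 6^{−1} = 2 (mod 11).
  i = 4 (α = 8): (8−1)(8−5)(8−9)(8−4) = 7·3·(−1)·4 = −84 ≡ 4, so v_4 = 4^{−1} = 3 (mod 11).
  i = 5 (α = 4): (4−1)(4−5)(4−9)(4−8) = 3·(−1)·(−5)·(−4) = −60 ≡ 6, so v_5 = 6^{−1} = 2 (mod 11).
  v = [1, 3, 2, 3, 2].
Step 2: syndromes of r = [2, 1, 0, 6, 4] (all sums mod 11).
  S_0 = Σ v_i r_i = 1·2 + 3·1 + 2·0 + 3·6 + 2·4 = 31 ≡ 9.
  S_1 = Σ v_i α_i r_i = 1·1·2 + 3·5·1 + 2·9·0 + 3·8·6 + 2·4·4 = 193 ≡ 6.
  α_i^2 mod 11 = [1, 3, 4, 9, 5].
  S_2 = Σ v_i α_i^2 r_i = 1·1·2 + 3·3·1 + 2·4·0 + 3·9·6 + 2·5·4 = 213 ≡ 4.
  S = (9, 6, 4) ≠ 0, so r is not a codeword (an error is present).
Step 3: locate the error. For a single error e at position i, S_ℓ = v_i·e·α_i^ℓ, so α_err = S_1/S_0.
  S_0^{−1} = 9^{−1} = 5 (mod 11), so α_err = 6·5 = 30 ≡ 8 = α_4. Error position i = 4.
  Consistency check: S_2/S_1 = 4·2 = 8 ≡ 8 = α_err ✓ (single-error assumption holds).
Step 4: error magnitude e = S_0/v_4 = S_0·∏_{j≠4}(α_4 − α_j) = 9·4 = 36 ≡ 3 (mod 11).
Step 5: correct position 4: c_4 = r_4 − e = 6 − 3 ≡ 3 (mod 11). Hence c = [2, 1, 0, 3, 4].
  Check: interpolating c through the α_i gives m(x) = 5 + 8·x (degree < 2) with m(α_i) = c_i for every i, so c is indeed a codeword.
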